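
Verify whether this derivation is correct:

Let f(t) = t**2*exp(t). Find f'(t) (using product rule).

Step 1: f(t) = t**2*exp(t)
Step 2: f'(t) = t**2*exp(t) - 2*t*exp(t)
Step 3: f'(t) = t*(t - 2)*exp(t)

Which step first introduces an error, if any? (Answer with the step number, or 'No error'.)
Step 2

Step 2 is incorrect due to a sign flip.
The step shows: t**2*exp(t) - 2*t*exp(t)
The correct value should be: t**2*exp(t) + 2*t*exp(t)

Explanation: The sign of one term was flipped: the term 2*t*exp(t) was incorrectly written as -2*t*exp(t)
The later steps are derived from this incorrect expression, so the error originates in Step 2.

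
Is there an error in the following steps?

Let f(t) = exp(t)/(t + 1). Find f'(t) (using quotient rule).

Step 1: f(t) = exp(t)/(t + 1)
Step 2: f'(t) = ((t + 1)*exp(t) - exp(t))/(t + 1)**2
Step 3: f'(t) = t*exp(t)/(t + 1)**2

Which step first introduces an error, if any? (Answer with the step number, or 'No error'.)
No error

All steps in this derivation are correct.
The final answer f'(t) = t*exp(t)/(t + 1)**2 is valid.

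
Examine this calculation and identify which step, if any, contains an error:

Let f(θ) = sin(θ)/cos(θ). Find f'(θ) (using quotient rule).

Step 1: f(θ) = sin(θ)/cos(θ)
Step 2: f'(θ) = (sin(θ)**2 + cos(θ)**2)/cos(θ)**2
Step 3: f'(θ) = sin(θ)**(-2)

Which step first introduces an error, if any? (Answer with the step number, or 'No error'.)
Step 3

Step 3 is incorrect due to a wrong trig function.
The step shows: sin(θ)**(-2)
The correct value should be: cos(θ)**(-2)

Explanation: cos(θ) was incorrectly written as sin(θ): the term cos(θ)**(-2) was incorrectly written as sin(θ)**(-2)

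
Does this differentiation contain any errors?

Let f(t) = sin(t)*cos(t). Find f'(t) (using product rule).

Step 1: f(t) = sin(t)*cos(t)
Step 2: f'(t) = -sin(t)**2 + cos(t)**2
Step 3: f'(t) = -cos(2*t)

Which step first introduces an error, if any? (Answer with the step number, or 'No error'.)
Step 3

Step 3 is incorrect due to a sign flip.
The step shows: -cos(2*t)
The correct value should be: cos(2*t)

Explanation: The sign of the whole expression was flipped: the term cos(2*t) was incorrectly written as -cos(2*t)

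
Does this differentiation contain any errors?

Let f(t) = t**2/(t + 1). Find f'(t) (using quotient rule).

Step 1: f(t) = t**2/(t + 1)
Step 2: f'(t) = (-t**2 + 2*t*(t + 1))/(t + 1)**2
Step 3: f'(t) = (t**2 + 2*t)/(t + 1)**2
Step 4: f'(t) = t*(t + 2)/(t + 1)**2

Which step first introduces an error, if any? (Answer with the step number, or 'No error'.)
No error

All steps in this derivation are correct.
The final answer f'(t) = t*(t + 2)/(t + 1)**2 is valid.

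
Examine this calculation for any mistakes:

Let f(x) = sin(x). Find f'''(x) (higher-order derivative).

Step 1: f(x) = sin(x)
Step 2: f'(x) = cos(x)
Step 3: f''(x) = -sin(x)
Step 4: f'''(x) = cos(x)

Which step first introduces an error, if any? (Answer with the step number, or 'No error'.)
Step 4

Step 4 is incorrect due to a sign flip.
The step shows: cos(x)
The correct value should be: -cos(x)

Explanation: The sign of the whole expression was flipped: the term -cos(x) was incorrectly written as cos(x)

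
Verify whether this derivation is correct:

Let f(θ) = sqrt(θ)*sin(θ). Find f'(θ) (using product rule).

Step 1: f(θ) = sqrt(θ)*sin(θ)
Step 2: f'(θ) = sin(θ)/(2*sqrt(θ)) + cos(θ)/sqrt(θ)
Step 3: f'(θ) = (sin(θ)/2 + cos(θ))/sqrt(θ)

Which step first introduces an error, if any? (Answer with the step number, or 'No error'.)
Step 2

Step 2 is incorrect due to a wrong exponent.
The step shows: sin(θ)/(2*sqrt(θ)) + cos(θ)/sqrt(θ)
The correct value should be: sqrt(θ)*cos(θ) + sin(θ)/(2*sqrt(θ))

Explanation: The exponent 1/2 on θ was incorrectly written as -1/2: the term sqrt(θ)*cos(θ) was incorrectly written as cos(θ)/sqrt(θ)
The later steps are derived from this incorrect expression, so the error originates in Step 2.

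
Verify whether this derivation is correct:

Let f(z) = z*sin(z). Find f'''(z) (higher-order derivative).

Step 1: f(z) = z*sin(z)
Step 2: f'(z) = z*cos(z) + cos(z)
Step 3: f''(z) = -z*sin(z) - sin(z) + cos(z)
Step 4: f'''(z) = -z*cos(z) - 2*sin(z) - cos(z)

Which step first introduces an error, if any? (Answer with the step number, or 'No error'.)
Step 2

Step 2 is incorrect due to a wrong trig function.
The step shows: z*cos(z) + cos(z)
The correct value should be: z*cos(z) + sin(z)

Explanation: sin(z) was incorrectly written as cos(z): the term sin(z) was incorrectly written as cos(z)
The later steps are derived from this incorrect expression, so the error originates in Step 2.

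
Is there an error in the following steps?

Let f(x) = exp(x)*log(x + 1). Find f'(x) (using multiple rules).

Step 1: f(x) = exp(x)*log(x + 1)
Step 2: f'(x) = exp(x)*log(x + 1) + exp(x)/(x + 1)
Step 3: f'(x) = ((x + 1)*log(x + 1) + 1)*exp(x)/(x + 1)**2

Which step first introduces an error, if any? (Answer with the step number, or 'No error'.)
Step 3

Step 3 is incorrect due to a wrong exponent.
The step shows: ((x + 1)*log(x + 1) + 1)*exp(x)/(x + 1)**2
The correct value should be: ((x + 1)*log(x + 1) + 1)*exp(x)/(x + 1)

Explanation: The exponent -1 on x + 1 was incorrectly written as -2: the term ((x + 1)*log(x + 1) + 1)*exp(x)/(x + 1) was incorrectly written as ((x + 1)*log(x + 1) + 1)*exp(x)/(x + 1)**2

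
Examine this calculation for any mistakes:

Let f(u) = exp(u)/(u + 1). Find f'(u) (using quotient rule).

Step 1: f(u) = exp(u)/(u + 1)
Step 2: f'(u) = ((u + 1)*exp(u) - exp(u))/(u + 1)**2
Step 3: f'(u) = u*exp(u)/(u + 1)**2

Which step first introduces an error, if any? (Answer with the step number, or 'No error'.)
No error

All steps in this derivation are correct.
The final answer f'(u) = u*exp(u)/(u + 1)**2 is valid.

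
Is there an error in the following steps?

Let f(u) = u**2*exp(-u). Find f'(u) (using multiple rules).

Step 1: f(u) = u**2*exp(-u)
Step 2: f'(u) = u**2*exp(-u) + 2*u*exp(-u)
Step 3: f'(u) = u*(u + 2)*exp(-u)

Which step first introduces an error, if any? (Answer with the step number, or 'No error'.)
Step 2

Step 2 is incorrect due to a sign flip.
The step shows: u**2*exp(-u) + 2*u*exp(-u)
The correct value should be: -u**2*exp(-u) + 2*u*exp(-u)

Explanation: The sign of one term was flipped: the term -u**2*exp(-u) was incorrectly written as u**2*exp(-u)
The later steps are derived from this incorrect expression, so the error originates in Step 2.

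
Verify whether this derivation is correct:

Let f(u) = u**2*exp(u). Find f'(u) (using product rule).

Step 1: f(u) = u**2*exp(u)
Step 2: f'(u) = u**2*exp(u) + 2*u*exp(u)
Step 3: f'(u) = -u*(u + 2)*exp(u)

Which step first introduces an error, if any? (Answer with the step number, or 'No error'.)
Step 3

Step 3 is incorrect due to a sign flip.
The step shows: -u*(u + 2)*exp(u)
The correct value should be: u*(u + 2)*exp(u)

Explanation: The sign of the whole expression was flipped: the term u*(u + 2)*exp(u) was incorrectly written as -u*(u + 2)*exp(u)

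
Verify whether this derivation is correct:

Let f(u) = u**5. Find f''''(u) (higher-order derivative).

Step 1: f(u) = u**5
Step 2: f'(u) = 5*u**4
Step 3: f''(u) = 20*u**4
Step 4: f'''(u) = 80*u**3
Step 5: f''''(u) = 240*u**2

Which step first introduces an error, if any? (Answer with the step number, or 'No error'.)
Step 3

Step 3 is incorrect due to a wrong exponent.
The step shows: 20*u**4
The correct value should be: 20*u**3

Explanation: The exponent 3 on u was incorrectly written as 4: the term 20*u**3 was incorrectly written as 20*u**4
The later steps are derived from this incorrect expression, so the error originates in Step 3.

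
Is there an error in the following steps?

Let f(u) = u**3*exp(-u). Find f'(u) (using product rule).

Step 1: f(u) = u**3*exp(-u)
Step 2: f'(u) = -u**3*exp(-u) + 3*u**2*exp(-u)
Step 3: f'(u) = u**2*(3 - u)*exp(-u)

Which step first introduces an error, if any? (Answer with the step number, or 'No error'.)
No error

All steps in this derivation are correct.
The final answer f'(u) = u**2*(3 - u)*exp(-u) is valid.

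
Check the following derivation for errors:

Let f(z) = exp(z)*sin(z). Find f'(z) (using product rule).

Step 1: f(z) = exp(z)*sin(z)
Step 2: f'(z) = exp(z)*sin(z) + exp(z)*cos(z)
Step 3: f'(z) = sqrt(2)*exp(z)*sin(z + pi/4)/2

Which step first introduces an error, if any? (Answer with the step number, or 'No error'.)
Step 3

Step 3 is incorrect due to a wrong exponent.
The step shows: sqrt(2)*exp(z)*sin(z + pi/4)/2
The correct value should be: sqrt(2)*exp(z)*sin(z + pi/4)

Explanation: The exponent 1/2 on 2 was incorrectly written as -1/2: the term sqrt(2)*exp(z)*sin(z + pi/4) was incorrectly written as sqrt(2)*exp(z)*sin(z + pi/4)/2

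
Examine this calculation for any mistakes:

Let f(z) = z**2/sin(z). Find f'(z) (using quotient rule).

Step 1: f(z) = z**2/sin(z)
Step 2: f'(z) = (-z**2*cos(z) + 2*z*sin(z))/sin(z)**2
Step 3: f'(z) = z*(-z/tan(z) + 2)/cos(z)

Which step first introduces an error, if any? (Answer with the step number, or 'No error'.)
Step 3

Step 3 is incorrect due to a wrong trig function.
The step shows: z*(-z/tan(z) + 2)/cos(z)
The correct value should be: z*(-z/tan(z) + 2)/sin(z)

Explanation: sin(z) was incorrectly written as cos(z): the term z*(-z/tan(z) + 2)/sin(z) was incorrectly written as z*(-z/tan(z) + 2)/cos(z)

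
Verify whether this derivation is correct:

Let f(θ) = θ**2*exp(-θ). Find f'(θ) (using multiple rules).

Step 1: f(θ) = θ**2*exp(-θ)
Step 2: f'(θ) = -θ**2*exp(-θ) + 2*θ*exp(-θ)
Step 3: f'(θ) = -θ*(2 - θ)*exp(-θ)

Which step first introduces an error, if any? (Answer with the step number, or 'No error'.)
Step 3

Step 3 is incorrect due to a sign flip.
The step shows: -θ*(2 - θ)*exp(-θ)
The correct value should be: θ*(2 - θ)*exp(-θ)

Explanation: The sign of the whole expression was flipped: the term θ*(2 - θ)*exp(-θ) was incorrectly written as -θ*(2 - θ)*exp(-θ)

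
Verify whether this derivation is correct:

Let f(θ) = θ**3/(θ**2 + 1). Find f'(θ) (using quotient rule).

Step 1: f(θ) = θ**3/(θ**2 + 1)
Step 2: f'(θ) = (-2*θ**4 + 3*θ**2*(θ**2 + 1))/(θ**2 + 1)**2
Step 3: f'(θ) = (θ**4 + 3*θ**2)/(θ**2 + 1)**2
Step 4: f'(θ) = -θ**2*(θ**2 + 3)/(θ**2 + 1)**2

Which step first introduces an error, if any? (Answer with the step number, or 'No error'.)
Step 4

Step 4 is incorrect due to a sign flip.
The step shows: -θ**2*(θ**2 + 3)/(θ**2 + 1)**2
The correct value should be: θ**2*(θ**2 + 3)/(θ**2 + 1)**2

Explanation: The sign of the whole expression was flipped: the term θ**2*(θ**2 + 3)/(θ**2 + 1)**2 was incorrectly written as -θ**2*(θ**2 + 3)/(θ**2 + 1)**2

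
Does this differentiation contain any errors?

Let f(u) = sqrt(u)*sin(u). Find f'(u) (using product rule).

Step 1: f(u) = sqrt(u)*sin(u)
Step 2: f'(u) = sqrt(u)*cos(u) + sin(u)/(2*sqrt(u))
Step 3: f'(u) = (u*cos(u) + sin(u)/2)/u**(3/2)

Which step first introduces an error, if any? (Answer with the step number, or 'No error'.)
Step 3

Step 3 is incorrect due to a wrong exponent.
The step shows: (u*cos(u) + sin(u)/2)/u**(3/2)
The correct value should be: (u*cos(u) + sin(u)/2)/sqrt(u)

Explanation: The exponent -1/2 on u was incorrectly written as -3/2: the term (u*cos(u) + sin(u)/2)/sqrt(u) was incorrectly written as (u*cos(u) + sin(u)/2)/u**(3/2)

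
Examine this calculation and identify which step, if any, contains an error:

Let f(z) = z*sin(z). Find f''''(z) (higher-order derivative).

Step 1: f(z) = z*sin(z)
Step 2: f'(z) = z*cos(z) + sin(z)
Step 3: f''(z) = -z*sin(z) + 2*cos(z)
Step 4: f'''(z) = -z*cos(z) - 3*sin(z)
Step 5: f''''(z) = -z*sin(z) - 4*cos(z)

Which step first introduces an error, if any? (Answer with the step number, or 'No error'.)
Step 5

Step 5 is incorrect due to a sign flip.
The step shows: -z*sin(z) - 4*cos(z)
The correct value should be: z*sin(z) - 4*cos(z)

Explanation: The sign of one term was flipped: the term z*sin(z) was incorrectly written as -z*sin(z)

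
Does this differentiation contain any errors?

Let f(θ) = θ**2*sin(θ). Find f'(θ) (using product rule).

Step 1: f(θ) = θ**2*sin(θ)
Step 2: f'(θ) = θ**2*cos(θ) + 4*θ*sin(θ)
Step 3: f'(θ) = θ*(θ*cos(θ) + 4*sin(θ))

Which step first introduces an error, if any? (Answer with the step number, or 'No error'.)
Step 2

Step 2 is incorrect due to a wrong coefficient.
The step shows: θ**2*cos(θ) + 4*θ*sin(θ)
The correct value should be: θ**2*cos(θ) + 2*θ*sin(θ)

Explanation: The coefficient 2 was incorrectly written as 4: the term 2*θ*sin(θ) was incorrectly written as 4*θ*sin(θ)
The later steps are derived from this incorrect expression, so the error originates in Step 2.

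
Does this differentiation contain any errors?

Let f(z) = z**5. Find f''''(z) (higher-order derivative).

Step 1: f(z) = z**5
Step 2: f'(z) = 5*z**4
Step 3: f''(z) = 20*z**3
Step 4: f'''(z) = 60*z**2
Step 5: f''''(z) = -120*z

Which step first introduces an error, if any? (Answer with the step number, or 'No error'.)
Step 5

Step 5 is incorrect due to a sign flip.
The step shows: -120*z
The correct value should be: 120*z

Explanation: The sign of the whole expression was flipped: the term 120*z was incorrectly written as -120*z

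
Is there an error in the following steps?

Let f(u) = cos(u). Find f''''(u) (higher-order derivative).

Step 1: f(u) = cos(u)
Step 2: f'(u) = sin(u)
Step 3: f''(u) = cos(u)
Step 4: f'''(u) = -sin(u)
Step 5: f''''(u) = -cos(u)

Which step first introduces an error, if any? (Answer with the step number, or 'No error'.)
Step 2

Step 2 is incorrect due to a sign flip.
The step shows: sin(u)
The correct value should be: -sin(u)

Explanation: The sign of the whole expression was flipped: the term -sin(u) was incorrectly written as sin(u)
The later steps are derived from this incorrect expression, so the error originates in Step 2.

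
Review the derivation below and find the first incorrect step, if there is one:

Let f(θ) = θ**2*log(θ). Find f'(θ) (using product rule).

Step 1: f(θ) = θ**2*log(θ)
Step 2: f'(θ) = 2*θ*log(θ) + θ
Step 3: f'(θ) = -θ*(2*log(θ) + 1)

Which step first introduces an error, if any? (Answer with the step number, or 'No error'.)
Step 3

Step 3 is incorrect due to a sign flip.
The step shows: -θ*(2*log(θ) + 1)
The correct value should be: θ*(2*log(θ) + 1)

Explanation: The sign of the whole expression was flipped: the term θ*(2*log(θ) + 1) was incorrectly written as -θ*(2*log(θ) + 1)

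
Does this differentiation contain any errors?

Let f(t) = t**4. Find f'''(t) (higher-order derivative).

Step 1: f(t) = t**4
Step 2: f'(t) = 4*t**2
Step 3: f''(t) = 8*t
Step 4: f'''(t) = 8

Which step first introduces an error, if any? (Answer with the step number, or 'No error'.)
Step 2

Step 2 is incorrect due to a wrong exponent.
The step shows: 4*t**2
The correct value should be: 4*t**3

Explanation: The exponent 3 on t was incorrectly written as 2: the term 4*t**3 was incorrectly written as 4*t**2
The later steps are derived from this incorrect expression, so the error originates in Step 2.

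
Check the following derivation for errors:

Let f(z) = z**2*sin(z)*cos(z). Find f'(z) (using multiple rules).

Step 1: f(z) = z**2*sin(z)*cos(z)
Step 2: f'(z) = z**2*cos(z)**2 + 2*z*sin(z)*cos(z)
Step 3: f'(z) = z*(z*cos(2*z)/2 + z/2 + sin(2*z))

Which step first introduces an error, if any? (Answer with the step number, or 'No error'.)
Step 2

Step 2 is incorrect due to a dropped term.
The step shows: z**2*cos(z)**2 + 2*z*sin(z)*cos(z)
The correct value should be: -z**2*sin(z)**2 + z**2*cos(z)**2 + 2*z*sin(z)*cos(z)

Explanation: A term was dropped: the term -z**2*sin(z)**2 was incorrectly omitted
The later steps are derived from this incorrect expression, so the error originates in Step 2.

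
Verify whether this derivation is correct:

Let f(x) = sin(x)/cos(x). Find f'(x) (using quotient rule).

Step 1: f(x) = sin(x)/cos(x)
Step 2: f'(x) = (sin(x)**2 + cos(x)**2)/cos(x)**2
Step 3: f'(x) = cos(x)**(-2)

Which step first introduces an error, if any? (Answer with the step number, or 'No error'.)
No error

All steps in this derivation are correct.
The final answer f'(x) = cos(x)**(-2) is valid.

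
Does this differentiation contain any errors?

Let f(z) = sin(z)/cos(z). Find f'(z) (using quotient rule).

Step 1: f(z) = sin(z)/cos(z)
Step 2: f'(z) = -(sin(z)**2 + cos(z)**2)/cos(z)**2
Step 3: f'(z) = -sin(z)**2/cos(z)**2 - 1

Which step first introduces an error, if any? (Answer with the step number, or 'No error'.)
Step 2

Step 2 is incorrect due to a sign flip.
The step shows: -(sin(z)**2 + cos(z)**2)/cos(z)**2
The correct value should be: (sin(z)**2 + cos(z)**2)/cos(z)**2

Explanation: The sign of the whole expression was flipped: the term (sin(z)**2 + cos(z)**2)/cos(z)**2 was incorrectly written as -(sin(z)**2 + cos(z)**2)/cos(z)**2
The later steps are derived from this incorrect expression, so the error originates in Step 2.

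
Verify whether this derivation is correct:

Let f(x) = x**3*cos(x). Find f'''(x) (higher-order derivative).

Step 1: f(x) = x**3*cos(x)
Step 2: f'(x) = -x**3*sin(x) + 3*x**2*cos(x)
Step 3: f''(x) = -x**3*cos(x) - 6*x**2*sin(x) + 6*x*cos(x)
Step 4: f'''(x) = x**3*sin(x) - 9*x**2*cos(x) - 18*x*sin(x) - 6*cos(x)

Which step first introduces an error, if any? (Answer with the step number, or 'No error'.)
Step 4

Step 4 is incorrect due to a sign flip.
The step shows: x**3*sin(x) - 9*x**2*cos(x) - 18*x*sin(x) - 6*cos(x)
The correct value should be: x**3*sin(x) - 9*x**2*cos(x) - 18*x*sin(x) + 6*cos(x)

Explanation: The sign of one term was flipped: the term 6*cos(x) was incorrectly written as -6*cos(x)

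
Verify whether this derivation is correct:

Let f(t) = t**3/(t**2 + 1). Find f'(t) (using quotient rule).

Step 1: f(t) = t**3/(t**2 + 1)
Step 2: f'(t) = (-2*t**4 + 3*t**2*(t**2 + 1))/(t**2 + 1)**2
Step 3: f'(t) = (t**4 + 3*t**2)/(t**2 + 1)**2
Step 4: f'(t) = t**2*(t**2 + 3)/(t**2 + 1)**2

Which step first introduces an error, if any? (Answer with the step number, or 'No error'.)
No error

All steps in this derivation are correct.
The final answer f'(t) = t**2*(t**2 + 3)/(t**2 + 1)**2 is valid.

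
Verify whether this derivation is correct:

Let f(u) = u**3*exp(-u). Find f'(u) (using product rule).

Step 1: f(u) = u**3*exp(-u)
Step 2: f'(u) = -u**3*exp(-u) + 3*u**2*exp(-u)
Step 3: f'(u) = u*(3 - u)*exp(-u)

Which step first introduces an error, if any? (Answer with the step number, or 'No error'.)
Step 3

Step 3 is incorrect due to a wrong exponent.
The step shows: u*(3 - u)*exp(-u)
The correct value should be: u**2*(3 - u)*exp(-u)

Explanation: The exponent 2 on u was incorrectly written as 1: the term u**2*(3 - u)*exp(-u) was incorrectly written as u*(3 - u)*exp(-u)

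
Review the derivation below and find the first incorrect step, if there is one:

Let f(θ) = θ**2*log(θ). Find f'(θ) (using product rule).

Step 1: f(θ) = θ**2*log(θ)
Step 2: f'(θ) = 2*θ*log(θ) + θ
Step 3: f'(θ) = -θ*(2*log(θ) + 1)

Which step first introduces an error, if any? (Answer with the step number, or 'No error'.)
Step 3

Step 3 is incorrect due to a sign flip.
The step shows: -θ*(2*log(θ) + 1)
The correct value should be: θ*(2*log(θ) + 1)

Explanation: The sign of the whole expression was flipped: the term θ*(2*log(θ) + 1) was incorrectly written as -θ*(2*log(θ) + 1)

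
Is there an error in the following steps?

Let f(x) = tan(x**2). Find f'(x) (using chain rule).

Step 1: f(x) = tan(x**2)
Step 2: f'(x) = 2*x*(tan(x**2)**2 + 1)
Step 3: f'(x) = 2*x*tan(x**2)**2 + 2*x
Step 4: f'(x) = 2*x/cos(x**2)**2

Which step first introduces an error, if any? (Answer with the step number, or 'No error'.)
No error

All steps in this derivation are correct.
The final answer f'(x) = 2*x/cos(x**2)**2 is valid.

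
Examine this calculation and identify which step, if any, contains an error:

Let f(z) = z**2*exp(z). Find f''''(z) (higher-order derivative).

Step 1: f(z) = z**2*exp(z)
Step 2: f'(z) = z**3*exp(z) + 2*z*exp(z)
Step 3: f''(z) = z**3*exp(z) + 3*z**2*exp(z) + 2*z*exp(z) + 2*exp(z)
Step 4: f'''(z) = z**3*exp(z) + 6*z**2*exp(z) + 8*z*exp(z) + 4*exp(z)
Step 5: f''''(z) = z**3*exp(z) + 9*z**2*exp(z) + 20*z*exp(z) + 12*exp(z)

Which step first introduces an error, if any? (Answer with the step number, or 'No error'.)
Step 2

Step 2 is incorrect due to a wrong exponent.
The step shows: z**3*exp(z) + 2*z*exp(z)
The correct value should be: z**2*exp(z) + 2*z*exp(z)

Explanation: The exponent 2 on z was incorrectly written as 3: the term z**2*exp(z) was incorrectly written as z**3*exp(z)
The later steps are derived from this incorrect expression, so the error originates in Step 2.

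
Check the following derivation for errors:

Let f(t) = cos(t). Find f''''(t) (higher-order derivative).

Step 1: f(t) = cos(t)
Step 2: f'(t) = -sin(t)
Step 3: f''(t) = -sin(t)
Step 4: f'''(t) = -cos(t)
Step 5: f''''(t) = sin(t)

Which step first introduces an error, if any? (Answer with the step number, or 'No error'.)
Step 3

Step 3 is incorrect due to a wrong trig function.
The step shows: -sin(t)
The correct value should be: -cos(t)

Explanation: cos(t) was incorrectly written as sin(t): the term -cos(t) was incorrectly written as -sin(t)
The later steps are derived from this incorrect expression, so the error originates in Step 3.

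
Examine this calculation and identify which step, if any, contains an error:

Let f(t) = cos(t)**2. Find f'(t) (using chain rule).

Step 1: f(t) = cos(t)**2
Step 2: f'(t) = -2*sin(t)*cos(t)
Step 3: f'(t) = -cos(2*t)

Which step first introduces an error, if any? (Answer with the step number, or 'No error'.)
Step 3

Step 3 is incorrect due to a wrong trig function.
The step shows: -cos(2*t)
The correct value should be: -sin(2*t)

Explanation: sin(2*t) was incorrectly written as cos(2*t): the term -sin(2*t) was incorrectly written as -cos(2*t)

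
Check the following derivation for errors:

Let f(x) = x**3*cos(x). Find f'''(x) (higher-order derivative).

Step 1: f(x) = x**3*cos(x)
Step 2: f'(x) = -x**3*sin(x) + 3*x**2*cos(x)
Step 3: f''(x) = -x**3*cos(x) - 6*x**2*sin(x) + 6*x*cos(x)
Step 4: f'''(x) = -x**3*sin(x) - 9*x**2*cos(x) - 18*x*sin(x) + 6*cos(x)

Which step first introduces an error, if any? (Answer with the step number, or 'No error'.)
Step 4

Step 4 is incorrect due to a sign flip.
The step shows: -x**3*sin(x) - 9*x**2*cos(x) - 18*x*sin(x) + 6*cos(x)
The correct value should be: x**3*sin(x) - 9*x**2*cos(x) - 18*x*sin(x) + 6*cos(x)

Explanation: The sign of one term was flipped: the term x**3*sin(x) was incorrectly written as -x**3*sin(x)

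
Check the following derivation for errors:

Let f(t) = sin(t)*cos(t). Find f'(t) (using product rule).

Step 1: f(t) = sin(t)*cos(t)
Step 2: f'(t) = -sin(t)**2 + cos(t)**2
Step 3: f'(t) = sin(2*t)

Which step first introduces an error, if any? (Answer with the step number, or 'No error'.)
Step 3

Step 3 is incorrect due to a wrong trig function.
The step shows: sin(2*t)
The correct value should be: cos(2*t)

Explanation: cos(2*t) was incorrectly written as sin(2*t): the term cos(2*t) was incorrectly written as sin(2*t)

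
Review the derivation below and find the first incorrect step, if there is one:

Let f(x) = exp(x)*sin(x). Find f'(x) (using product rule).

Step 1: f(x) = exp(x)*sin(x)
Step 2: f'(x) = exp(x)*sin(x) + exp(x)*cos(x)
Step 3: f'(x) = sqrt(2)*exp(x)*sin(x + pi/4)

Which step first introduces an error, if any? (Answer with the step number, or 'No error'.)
No error

All steps in this derivation are correct.
The final answer f'(x) = sqrt(2)*exp(x)*sin(x + pi/4) is valid.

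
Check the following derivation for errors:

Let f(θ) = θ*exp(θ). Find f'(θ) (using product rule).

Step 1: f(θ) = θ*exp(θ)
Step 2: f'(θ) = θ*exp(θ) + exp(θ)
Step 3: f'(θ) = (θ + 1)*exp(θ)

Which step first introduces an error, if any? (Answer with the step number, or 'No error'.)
No error

All steps in this derivation are correct.
The final answer f'(θ) = (θ + 1)*exp(θ) is valid.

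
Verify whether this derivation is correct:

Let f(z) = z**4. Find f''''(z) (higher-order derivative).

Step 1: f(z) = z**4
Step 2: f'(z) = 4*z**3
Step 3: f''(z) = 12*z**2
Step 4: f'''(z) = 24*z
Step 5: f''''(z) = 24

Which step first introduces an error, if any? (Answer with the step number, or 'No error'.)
No error

All steps in this derivation are correct.
The final answer f''''(z) = 24 is valid.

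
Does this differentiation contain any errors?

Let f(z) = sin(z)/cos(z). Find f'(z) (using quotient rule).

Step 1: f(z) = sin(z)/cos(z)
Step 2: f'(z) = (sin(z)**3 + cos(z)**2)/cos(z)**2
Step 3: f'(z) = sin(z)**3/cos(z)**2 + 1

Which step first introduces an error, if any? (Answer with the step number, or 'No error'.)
Step 2

Step 2 is incorrect due to a wrong exponent.
The step shows: (sin(z)**3 + cos(z)**2)/cos(z)**2
The correct value should be: (sin(z)**2 + cos(z)**2)/cos(z)**2

Explanation: The exponent 2 on sin(z) was incorrectly written as 3: the term (sin(z)**2 + cos(z)**2)/cos(z)**2 was incorrectly written as (sin(z)**3 + cos(z)**2)/cos(z)**2
The later steps are derived from this incorrect expression, so the error originates in Step 2.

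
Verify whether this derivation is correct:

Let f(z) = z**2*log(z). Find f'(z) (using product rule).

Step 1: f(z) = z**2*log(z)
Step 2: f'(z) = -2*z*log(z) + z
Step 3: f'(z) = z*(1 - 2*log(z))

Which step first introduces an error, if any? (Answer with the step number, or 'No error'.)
Step 2

Step 2 is incorrect due to a sign flip.
The step shows: -2*z*log(z) + z
The correct value should be: 2*z*log(z) + z

Explanation: The sign of one term was flipped: the term 2*z*log(z) was incorrectly written as -2*z*log(z)
The later steps are derived from this incorrect expression, so the error originates in Step 2.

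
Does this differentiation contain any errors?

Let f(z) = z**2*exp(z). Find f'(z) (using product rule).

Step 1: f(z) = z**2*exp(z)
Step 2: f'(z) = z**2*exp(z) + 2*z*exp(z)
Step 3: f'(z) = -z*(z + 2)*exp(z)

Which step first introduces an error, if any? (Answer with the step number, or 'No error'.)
Step 3

Step 3 is incorrect due to a sign flip.
The step shows: -z*(z + 2)*exp(z)
The correct value should be: z*(z + 2)*exp(z)

Explanation: The sign of the whole expression was flipped: the term z*(z + 2)*exp(z) was incorrectly written as -z*(z + 2)*exp(z)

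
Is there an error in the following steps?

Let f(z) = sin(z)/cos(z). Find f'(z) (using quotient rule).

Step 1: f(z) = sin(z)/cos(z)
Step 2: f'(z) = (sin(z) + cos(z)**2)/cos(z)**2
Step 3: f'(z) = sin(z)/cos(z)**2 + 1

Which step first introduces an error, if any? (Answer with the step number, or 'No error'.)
Step 2

Step 2 is incorrect due to a wrong exponent.
The step shows: (sin(z) + cos(z)**2)/cos(z)**2
The correct value should be: (sin(z)**2 + cos(z)**2)/cos(z)**2

Explanation: The exponent 2 on sin(z) was incorrectly written as 1: the term (sin(z)**2 + cos(z)**2)/cos(z)**2 was incorrectly written as (sin(z) + cos(z)**2)/cos(z)**2
The later steps are derived from this incorrect expression, so the error originates in Step 2.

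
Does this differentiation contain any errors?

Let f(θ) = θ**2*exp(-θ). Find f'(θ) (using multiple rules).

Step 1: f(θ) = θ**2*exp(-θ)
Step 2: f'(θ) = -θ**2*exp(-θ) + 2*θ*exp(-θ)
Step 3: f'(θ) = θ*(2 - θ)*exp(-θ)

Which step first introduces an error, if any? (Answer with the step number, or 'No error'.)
No error

All steps in this derivation are correct.
The final answer f'(θ) = θ*(2 - θ)*exp(-θ) is valid.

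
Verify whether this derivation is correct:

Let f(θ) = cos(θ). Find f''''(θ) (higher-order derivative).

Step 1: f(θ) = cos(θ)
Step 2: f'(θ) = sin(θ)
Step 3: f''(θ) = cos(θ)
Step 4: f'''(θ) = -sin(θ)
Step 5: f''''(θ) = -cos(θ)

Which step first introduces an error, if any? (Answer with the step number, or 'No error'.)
Step 2

Step 2 is incorrect due to a sign flip.
The step shows: sin(θ)
The correct value should be: -sin(θ)

Explanation: The sign of the whole expression was flipped: the term -sin(θ) was incorrectly written as sin(θ)
The later steps are derived from this incorrect expression, so the error originates in Step 2.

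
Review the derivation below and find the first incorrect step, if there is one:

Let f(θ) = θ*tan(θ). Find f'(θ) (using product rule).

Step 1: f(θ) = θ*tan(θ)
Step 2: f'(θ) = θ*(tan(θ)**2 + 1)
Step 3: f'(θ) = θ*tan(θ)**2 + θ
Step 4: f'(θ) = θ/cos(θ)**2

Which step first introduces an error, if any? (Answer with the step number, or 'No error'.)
Step 2

Step 2 is incorrect due to a dropped term.
The step shows: θ*(tan(θ)**2 + 1)
The correct value should be: θ*(tan(θ)**2 + 1) + tan(θ)

Explanation: A term was dropped: the term tan(θ) was incorrectly omitted
The later steps are derived from this incorrect expression, so the error originates in Step 2.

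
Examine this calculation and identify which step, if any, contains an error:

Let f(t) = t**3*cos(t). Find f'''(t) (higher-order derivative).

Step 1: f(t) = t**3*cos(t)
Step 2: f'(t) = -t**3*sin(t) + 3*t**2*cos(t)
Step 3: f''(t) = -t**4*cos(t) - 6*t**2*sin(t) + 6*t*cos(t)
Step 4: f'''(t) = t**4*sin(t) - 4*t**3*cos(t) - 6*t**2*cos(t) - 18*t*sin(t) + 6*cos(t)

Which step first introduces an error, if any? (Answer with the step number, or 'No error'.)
Step 3

Step 3 is incorrect due to a wrong exponent.
The step shows: -t**4*cos(t) - 6*t**2*sin(t) + 6*t*cos(t)
The correct value should be: -t**3*cos(t) - 6*t**2*sin(t) + 6*t*cos(t)

Explanation: The exponent 3 on t was incorrectly written as 4: the term -t**3*cos(t) was incorrectly written as -t**4*cos(t)
The later steps are derived from this incorrect expression, so the error originates in Step 3.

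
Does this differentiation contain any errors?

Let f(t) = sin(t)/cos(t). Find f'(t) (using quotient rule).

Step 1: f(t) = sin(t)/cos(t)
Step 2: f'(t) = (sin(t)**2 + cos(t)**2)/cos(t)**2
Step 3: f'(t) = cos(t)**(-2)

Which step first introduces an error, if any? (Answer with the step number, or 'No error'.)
No error

All steps in this derivation are correct.
The final answer f'(t) = cos(t)**(-2) is valid.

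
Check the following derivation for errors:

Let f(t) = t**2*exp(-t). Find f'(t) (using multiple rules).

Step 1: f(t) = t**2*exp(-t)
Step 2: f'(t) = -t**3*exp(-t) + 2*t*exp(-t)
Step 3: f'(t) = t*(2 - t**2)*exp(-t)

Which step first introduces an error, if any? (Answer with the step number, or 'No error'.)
Step 2

Step 2 is incorrect due to a wrong exponent.
The step shows: -t**3*exp(-t) + 2*t*exp(-t)
The correct value should be: -t**2*exp(-t) + 2*t*exp(-t)

Explanation: The exponent 2 on t was incorrectly written as 3: the term -t**2*exp(-t) was incorrectly written as -t**3*exp(-t)
The later steps are derived from this incorrect expression, so the error originates in Step 2.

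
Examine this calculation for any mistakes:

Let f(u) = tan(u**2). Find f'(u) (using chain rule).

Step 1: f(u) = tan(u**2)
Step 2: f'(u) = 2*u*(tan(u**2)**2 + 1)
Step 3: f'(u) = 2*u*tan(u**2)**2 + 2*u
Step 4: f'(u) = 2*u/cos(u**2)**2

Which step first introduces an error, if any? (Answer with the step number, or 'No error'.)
No error

All steps in this derivation are correct.
The final answer f'(u) = 2*u/cos(u**2)**2 is valid.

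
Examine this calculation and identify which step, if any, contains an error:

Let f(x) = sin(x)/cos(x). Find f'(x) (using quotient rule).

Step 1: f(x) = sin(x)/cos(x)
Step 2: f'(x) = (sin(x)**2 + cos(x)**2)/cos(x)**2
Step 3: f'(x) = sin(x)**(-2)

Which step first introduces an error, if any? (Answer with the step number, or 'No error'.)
Step 3

Step 3 is incorrect due to a wrong trig function.
The step shows: sin(x)**(-2)
The correct value should be: cos(x)**(-2)

Explanation: cos(x) was incorrectly written as sin(x): the term cos(x)**(-2) was incorrectly written as sin(x)**(-2)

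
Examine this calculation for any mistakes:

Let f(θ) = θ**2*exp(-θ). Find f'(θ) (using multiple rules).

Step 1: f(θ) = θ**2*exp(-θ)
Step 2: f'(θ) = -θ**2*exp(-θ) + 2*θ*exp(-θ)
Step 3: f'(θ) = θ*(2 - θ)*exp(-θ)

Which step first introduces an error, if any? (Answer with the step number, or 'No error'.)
No error

All steps in this derivation are correct.
The final answer f'(θ) = θ*(2 - θ)*exp(-θ) is valid.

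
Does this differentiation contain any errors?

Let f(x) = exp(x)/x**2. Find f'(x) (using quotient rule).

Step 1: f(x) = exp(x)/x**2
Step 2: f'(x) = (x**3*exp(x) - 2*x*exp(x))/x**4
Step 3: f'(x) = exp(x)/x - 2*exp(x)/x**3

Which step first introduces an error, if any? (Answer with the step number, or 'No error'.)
Step 2

Step 2 is incorrect due to a wrong exponent.
The step shows: (x**3*exp(x) - 2*x*exp(x))/x**4
The correct value should be: (x**2*exp(x) - 2*x*exp(x))/x**4

Explanation: The exponent 2 on x was incorrectly written as 3: the term (x**2*exp(x) - 2*x*exp(x))/x**4 was incorrectly written as (x**3*exp(x) - 2*x*exp(x))/x**4
The later steps are derived from this incorrect expression, so the error originates in Step 2.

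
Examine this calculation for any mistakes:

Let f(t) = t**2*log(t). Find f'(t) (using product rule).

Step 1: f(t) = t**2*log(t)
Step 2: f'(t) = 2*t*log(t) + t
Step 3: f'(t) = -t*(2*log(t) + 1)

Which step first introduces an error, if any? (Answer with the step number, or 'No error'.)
Step 3

Step 3 is incorrect due to a sign flip.
The step shows: -t*(2*log(t) + 1)
The correct value should be: t*(2*log(t) + 1)

Explanation: The sign of the whole expression was flipped: the term t*(2*log(t) + 1) was incorrectly written as -t*(2*log(t) + 1)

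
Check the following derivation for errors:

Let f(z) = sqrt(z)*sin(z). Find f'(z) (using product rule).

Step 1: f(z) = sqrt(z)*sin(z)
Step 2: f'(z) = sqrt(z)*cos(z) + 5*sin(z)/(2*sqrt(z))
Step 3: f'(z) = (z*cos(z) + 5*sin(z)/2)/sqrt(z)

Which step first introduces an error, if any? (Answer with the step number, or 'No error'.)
Step 2

Step 2 is incorrect due to a wrong coefficient.
The step shows: sqrt(z)*cos(z) + 5*sin(z)/(2*sqrt(z))
The correct value should be: sqrt(z)*cos(z) + sin(z)/(2*sqrt(z))

Explanation: The coefficient 1/2 was incorrectly written as 5/2: the term sin(z)/(2*sqrt(z)) was incorrectly written as 5*sin(z)/(2*sqrt(z))
The later steps are derived from this incorrect expression, so the error originates in Step 2.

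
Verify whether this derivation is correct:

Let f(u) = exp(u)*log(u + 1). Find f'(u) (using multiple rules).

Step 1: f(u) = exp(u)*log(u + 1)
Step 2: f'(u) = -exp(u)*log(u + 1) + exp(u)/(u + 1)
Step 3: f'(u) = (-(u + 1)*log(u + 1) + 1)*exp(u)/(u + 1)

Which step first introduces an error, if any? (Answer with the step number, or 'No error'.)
Step 2

Step 2 is incorrect due to a sign flip.
The step shows: -exp(u)*log(u + 1) + exp(u)/(u + 1)
The correct value should be: exp(u)*log(u + 1) + exp(u)/(u + 1)

Explanation: The sign of one term was flipped: the term exp(u)*log(u + 1) was incorrectly written as -exp(u)*log(u + 1)
The later steps are derived from this incorrect expression, so the error originates in Step 2.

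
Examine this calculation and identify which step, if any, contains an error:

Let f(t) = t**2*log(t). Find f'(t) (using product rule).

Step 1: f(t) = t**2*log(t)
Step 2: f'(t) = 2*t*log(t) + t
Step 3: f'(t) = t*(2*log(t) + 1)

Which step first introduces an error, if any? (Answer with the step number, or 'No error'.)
No error

All steps in this derivation are correct.
The final answer f'(t) = t*(2*log(t) + 1) is valid.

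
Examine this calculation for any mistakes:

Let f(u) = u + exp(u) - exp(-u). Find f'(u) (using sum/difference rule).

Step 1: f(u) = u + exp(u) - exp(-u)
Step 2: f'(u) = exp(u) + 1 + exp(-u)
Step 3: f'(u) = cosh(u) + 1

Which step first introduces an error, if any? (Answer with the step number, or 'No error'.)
Step 3

Step 3 is incorrect due to a wrong coefficient.
The step shows: cosh(u) + 1
The correct value should be: 2*cosh(u) + 1

Explanation: The coefficient 2 was incorrectly written as 1: the term 2*cosh(u) was incorrectly written as cosh(u)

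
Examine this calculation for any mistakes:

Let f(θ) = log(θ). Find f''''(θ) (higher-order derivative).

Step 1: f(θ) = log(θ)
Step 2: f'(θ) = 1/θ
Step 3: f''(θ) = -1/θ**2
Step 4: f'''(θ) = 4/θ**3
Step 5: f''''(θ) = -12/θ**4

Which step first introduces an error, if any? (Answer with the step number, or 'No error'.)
Step 4

Step 4 is incorrect due to a wrong coefficient.
The step shows: 4/θ**3
The correct value should be: 2/θ**3

Explanation: The coefficient 2 was incorrectly written as 4: the term 2/θ**3 was incorrectly written as 4/θ**3
The later steps are derived from this incorrect expression, so the error originates in Step 4.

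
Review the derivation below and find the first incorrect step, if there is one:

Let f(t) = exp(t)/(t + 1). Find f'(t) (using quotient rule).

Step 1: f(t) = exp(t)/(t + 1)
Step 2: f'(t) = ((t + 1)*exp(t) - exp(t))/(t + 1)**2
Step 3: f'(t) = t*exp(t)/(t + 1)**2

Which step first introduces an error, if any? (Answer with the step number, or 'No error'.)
No error

All steps in this derivation are correct.
The final answer f'(t) = t*exp(t)/(t + 1)**2 is valid.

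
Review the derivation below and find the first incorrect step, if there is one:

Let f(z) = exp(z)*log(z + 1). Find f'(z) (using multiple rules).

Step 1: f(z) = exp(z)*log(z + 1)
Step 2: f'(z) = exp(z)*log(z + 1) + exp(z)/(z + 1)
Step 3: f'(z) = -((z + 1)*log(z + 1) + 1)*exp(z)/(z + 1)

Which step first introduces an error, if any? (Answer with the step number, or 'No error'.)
Step 3

Step 3 is incorrect due to a sign flip.
The step shows: -((z + 1)*log(z + 1) + 1)*exp(z)/(z + 1)
The correct value should be: ((z + 1)*log(z + 1) + 1)*exp(z)/(z + 1)

Explanation: The sign of the whole expression was flipped: the term ((z + 1)*log(z + 1) + 1)*exp(z)/(z + 1) was incorrectly written as -((z + 1)*log(z + 1) + 1)*exp(z)/(z + 1)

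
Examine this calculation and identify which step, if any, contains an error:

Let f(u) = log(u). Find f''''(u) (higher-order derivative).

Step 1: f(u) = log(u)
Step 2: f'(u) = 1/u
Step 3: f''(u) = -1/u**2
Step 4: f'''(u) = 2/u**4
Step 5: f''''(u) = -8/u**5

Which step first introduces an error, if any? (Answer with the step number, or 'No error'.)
Step 4

Step 4 is incorrect due to a wrong exponent.
The step shows: 2/u**4
The correct value should be: 2/u**3

Explanation: The exponent -3 on u was incorrectly written as -4: the term 2/u**3 was incorrectly written as 2/u**4
The later steps are derived from this incorrect expression, so the error originates in Step 4.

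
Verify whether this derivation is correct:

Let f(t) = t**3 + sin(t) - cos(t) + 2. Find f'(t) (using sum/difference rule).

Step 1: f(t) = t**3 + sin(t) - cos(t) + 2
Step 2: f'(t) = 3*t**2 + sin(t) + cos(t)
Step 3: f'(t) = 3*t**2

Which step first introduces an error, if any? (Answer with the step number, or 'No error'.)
Step 3

Step 3 is incorrect due to a dropped term.
The step shows: 3*t**2
The correct value should be: 3*t**2 + sqrt(2)*sin(t + pi/4)

Explanation: A term was dropped: the term sqrt(2)*sin(t + pi/4) was incorrectly omitted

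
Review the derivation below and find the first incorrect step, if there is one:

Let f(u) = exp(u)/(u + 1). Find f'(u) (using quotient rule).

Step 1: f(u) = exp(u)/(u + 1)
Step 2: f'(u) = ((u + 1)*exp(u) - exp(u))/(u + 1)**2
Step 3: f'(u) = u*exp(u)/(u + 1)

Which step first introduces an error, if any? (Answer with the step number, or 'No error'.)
Step 3

Step 3 is incorrect due to a wrong exponent.
The step shows: u*exp(u)/(u + 1)
The correct value should be: u*exp(u)/(u + 1)**2

Explanation: The exponent -2 on u + 1 was incorrectly written as -1: the term u*exp(u)/(u + 1)**2 was incorrectly written as u*exp(u)/(u + 1)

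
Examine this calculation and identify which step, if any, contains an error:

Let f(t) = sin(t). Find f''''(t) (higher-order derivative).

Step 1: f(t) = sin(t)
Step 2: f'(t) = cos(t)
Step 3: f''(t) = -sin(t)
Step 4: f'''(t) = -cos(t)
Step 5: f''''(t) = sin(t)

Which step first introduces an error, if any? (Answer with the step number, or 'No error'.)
No error

All steps in this derivation are correct.
The final answer f''''(t) = sin(t) is valid.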